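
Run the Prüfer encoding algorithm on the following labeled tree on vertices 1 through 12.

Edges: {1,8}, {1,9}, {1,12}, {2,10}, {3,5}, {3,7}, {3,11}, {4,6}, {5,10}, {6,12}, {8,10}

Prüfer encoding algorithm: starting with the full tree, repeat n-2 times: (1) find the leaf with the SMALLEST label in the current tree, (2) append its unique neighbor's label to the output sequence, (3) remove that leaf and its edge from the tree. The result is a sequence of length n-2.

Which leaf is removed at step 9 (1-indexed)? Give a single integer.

Step 1: current leaves = {2,4,7,9,11}. Remove leaf 2 (neighbor: 10).
Step 2: current leaves = {4,7,9,11}. Remove leaf 4 (neighbor: 6).
Step 3: current leaves = {6,7,9,11}. Remove leaf 6 (neighbor: 12).
Step 4: current leaves = {7,9,11,12}. Remove leaf 7 (neighbor: 3).
Step 5: current leaves = {9,11,12}. Remove leaf 9 (neighbor: 1).
Step 6: current leaves = {11,12}. Remove leaf 11 (neighbor: 3).
Step 7: current leaves = {3,12}. Remove leaf 3 (neighbor: 5).
Step 8: current leaves = {5,12}. Remove leaf 5 (neighbor: 10).
Step 9: current leaves = {10,12}. Remove leaf 10 (neighbor: 8).

Answer: 10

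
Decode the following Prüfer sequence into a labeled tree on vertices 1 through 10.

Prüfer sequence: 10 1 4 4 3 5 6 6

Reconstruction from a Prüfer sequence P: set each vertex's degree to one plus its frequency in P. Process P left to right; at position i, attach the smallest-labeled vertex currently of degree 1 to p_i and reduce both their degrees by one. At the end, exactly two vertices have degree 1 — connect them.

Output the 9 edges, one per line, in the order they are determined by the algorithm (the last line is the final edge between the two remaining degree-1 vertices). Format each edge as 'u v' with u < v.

Initial degrees: {1:2, 2:1, 3:2, 4:3, 5:2, 6:3, 7:1, 8:1, 9:1, 10:2}
Step 1: smallest deg-1 vertex = 2, p_1 = 10. Add edge {2,10}. Now deg[2]=0, deg[10]=1.
Step 2: smallest deg-1 vertex = 7, p_2 = 1. Add edge {1,7}. Now deg[7]=0, deg[1]=1.
Step 3: smallest deg-1 vertex = 1, p_3 = 4. Add edge {1,4}. Now deg[1]=0, deg[4]=2.
Step 4: smallest deg-1 vertex = 8, p_4 = 4. Add edge {4,8}. Now deg[8]=0, deg[4]=1.
Step 5: smallest deg-1 vertex = 4, p_5 = 3. Add edge {3,4}. Now deg[4]=0, deg[3]=1.
Step 6: smallest deg-1 vertex = 3, p_6 = 5. Add edge {3,5}. Now deg[3]=0, deg[5]=1.
Step 7: smallest deg-1 vertex = 5, p_7 = 6. Add edge {5,6}. Now deg[5]=0, deg[6]=2.
Step 8: smallest deg-1 vertex = 9, p_8 = 6. Add edge {6,9}. Now deg[9]=0, deg[6]=1.
Final: two remaining deg-1 vertices are 6, 10. Add edge {6,10}.

Answer: 2 10
1 7
1 4
4 8
3 4
3 5
5 6
6 9
6 10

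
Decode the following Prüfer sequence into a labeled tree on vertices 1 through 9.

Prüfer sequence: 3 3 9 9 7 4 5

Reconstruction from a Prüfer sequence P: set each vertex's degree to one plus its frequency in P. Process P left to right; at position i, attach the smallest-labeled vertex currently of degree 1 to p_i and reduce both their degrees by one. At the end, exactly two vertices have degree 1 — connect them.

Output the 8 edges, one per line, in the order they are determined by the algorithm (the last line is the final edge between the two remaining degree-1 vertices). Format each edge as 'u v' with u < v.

Initial degrees: {1:1, 2:1, 3:3, 4:2, 5:2, 6:1, 7:2, 8:1, 9:3}
Step 1: smallest deg-1 vertex = 1, p_1 = 3. Add edge {1,3}. Now deg[1]=0, deg[3]=2.
Step 2: smallest deg-1 vertex = 2, p_2 = 3. Add edge {2,3}. Now deg[2]=0, deg[3]=1.
Step 3: smallest deg-1 vertex = 3, p_3 = 9. Add edge {3,9}. Now deg[3]=0, deg[9]=2.
Step 4: smallest deg-1 vertex = 6, p_4 = 9. Add edge {6,9}. Now deg[6]=0, deg[9]=1.
Step 5: smallest deg-1 vertex = 8, p_5 = 7. Add edge {7,8}. Now deg[8]=0, deg[7]=1.
Step 6: smallest deg-1 vertex = 7, p_6 = 4. Add edge {4,7}. Now deg[7]=0, deg[4]=1.
Step 7: smallest deg-1 vertex = 4, p_7 = 5. Add edge {4,5}. Now deg[4]=0, deg[5]=1.
Final: two remaining deg-1 vertices are 5, 9. Add edge {5,9}.

Answer: 1 3
2 3
3 9
6 9
7 8
4 7
4 5
5 9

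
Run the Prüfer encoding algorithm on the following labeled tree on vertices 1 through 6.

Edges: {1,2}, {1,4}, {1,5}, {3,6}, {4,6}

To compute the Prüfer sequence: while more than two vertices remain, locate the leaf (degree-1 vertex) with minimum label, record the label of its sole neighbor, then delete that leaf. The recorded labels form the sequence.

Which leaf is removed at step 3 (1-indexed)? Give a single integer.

Step 1: current leaves = {2,3,5}. Remove leaf 2 (neighbor: 1).
Step 2: current leaves = {3,5}. Remove leaf 3 (neighbor: 6).
Step 3: current leaves = {5,6}. Remove leaf 5 (neighbor: 1).

Answer: 5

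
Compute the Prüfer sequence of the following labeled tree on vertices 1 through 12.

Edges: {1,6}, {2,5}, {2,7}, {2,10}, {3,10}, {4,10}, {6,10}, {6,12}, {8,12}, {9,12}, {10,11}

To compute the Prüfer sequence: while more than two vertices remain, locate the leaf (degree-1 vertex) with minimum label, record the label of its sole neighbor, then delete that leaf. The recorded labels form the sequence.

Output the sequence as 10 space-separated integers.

Answer: 6 10 10 2 2 10 12 12 10 6

Derivation:
Step 1: leaves = {1,3,4,5,7,8,9,11}. Remove smallest leaf 1, emit neighbor 6.
Step 2: leaves = {3,4,5,7,8,9,11}. Remove smallest leaf 3, emit neighbor 10.
Step 3: leaves = {4,5,7,8,9,11}. Remove smallest leaf 4, emit neighbor 10.
Step 4: leaves = {5,7,8,9,11}. Remove smallest leaf 5, emit neighbor 2.
Step 5: leaves = {7,8,9,11}. Remove smallest leaf 7, emit neighbor 2.
Step 6: leaves = {2,8,9,11}. Remove smallest leaf 2, emit neighbor 10.
Step 7: leaves = {8,9,11}. Remove smallest leaf 8, emit neighbor 12.
Step 8: leaves = {9,11}. Remove smallest leaf 9, emit neighbor 12.
Step 9: leaves = {11,12}. Remove smallest leaf 11, emit neighbor 10.
Step 10: leaves = {10,12}. Remove smallest leaf 10, emit neighbor 6.
Done: 2 vertices remain (6, 12). Sequence = [6 10 10 2 2 10 12 12 10 6]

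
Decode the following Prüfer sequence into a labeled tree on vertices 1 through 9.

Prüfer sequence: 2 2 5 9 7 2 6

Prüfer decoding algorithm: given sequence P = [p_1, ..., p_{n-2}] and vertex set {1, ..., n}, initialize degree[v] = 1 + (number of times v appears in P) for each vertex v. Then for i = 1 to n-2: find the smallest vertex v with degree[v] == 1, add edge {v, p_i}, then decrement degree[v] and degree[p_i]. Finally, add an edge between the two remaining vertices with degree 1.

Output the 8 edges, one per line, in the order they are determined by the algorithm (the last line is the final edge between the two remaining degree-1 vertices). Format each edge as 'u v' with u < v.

Answer: 1 2
2 3
4 5
5 9
7 8
2 7
2 6
6 9

Derivation:
Initial degrees: {1:1, 2:4, 3:1, 4:1, 5:2, 6:2, 7:2, 8:1, 9:2}
Step 1: smallest deg-1 vertex = 1, p_1 = 2. Add edge {1,2}. Now deg[1]=0, deg[2]=3.
Step 2: smallest deg-1 vertex = 3, p_2 = 2. Add edge {2,3}. Now deg[3]=0, deg[2]=2.
Step 3: smallest deg-1 vertex = 4, p_3 = 5. Add edge {4,5}. Now deg[4]=0, deg[5]=1.
Step 4: smallest deg-1 vertex = 5, p_4 = 9. Add edge {5,9}. Now deg[5]=0, deg[9]=1.
Step 5: smallest deg-1 vertex = 8, p_5 = 7. Add edge {7,8}. Now deg[8]=0, deg[7]=1.
Step 6: smallest deg-1 vertex = 7, p_6 = 2. Add edge {2,7}. Now deg[7]=0, deg[2]=1.
Step 7: smallest deg-1 vertex = 2, p_7 = 6. Add edge {2,6}. Now deg[2]=0, deg[6]=1.
Final: two remaining deg-1 vertices are 6, 9. Add edge {6,9}.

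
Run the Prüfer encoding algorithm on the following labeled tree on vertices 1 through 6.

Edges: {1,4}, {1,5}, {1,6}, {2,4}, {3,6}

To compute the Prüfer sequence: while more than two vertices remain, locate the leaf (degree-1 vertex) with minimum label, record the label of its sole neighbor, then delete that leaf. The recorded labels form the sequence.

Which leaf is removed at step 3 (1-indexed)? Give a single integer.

Step 1: current leaves = {2,3,5}. Remove leaf 2 (neighbor: 4).
Step 2: current leaves = {3,4,5}. Remove leaf 3 (neighbor: 6).
Step 3: current leaves = {4,5,6}. Remove leaf 4 (neighbor: 1).

Answer: 4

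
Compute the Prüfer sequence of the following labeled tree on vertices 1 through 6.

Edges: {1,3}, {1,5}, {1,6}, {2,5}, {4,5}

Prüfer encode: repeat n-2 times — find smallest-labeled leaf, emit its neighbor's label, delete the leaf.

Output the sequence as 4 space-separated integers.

Step 1: leaves = {2,3,4,6}. Remove smallest leaf 2, emit neighbor 5.
Step 2: leaves = {3,4,6}. Remove smallest leaf 3, emit neighbor 1.
Step 3: leaves = {4,6}. Remove smallest leaf 4, emit neighbor 5.
Step 4: leaves = {5,6}. Remove smallest leaf 5, emit neighbor 1.
Done: 2 vertices remain (1, 6). Sequence = [5 1 5 1]

Answer: 5 1 5 1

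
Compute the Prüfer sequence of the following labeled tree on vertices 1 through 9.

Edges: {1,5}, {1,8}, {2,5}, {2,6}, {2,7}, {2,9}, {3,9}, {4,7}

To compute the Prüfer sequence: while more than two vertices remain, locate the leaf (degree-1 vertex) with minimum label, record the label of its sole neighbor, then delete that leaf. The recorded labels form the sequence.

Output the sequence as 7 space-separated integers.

Answer: 9 7 2 2 1 5 2

Derivation:
Step 1: leaves = {3,4,6,8}. Remove smallest leaf 3, emit neighbor 9.
Step 2: leaves = {4,6,8,9}. Remove smallest leaf 4, emit neighbor 7.
Step 3: leaves = {6,7,8,9}. Remove smallest leaf 6, emit neighbor 2.
Step 4: leaves = {7,8,9}. Remove smallest leaf 7, emit neighbor 2.
Step 5: leaves = {8,9}. Remove smallest leaf 8, emit neighbor 1.
Step 6: leaves = {1,9}. Remove smallest leaf 1, emit neighbor 5.
Step 7: leaves = {5,9}. Remove smallest leaf 5, emit neighbor 2.
Done: 2 vertices remain (2, 9). Sequence = [9 7 2 2 1 5 2]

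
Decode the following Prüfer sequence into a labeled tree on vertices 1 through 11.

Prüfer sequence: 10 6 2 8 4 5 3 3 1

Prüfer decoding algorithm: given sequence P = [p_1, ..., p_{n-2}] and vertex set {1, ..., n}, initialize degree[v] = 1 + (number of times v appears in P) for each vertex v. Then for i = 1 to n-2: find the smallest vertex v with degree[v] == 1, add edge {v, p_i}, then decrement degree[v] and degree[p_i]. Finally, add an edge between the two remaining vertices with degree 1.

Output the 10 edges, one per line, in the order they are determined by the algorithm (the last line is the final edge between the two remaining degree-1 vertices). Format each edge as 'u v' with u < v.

Answer: 7 10
6 9
2 6
2 8
4 8
4 5
3 5
3 10
1 3
1 11

Derivation:
Initial degrees: {1:2, 2:2, 3:3, 4:2, 5:2, 6:2, 7:1, 8:2, 9:1, 10:2, 11:1}
Step 1: smallest deg-1 vertex = 7, p_1 = 10. Add edge {7,10}. Now deg[7]=0, deg[10]=1.
Step 2: smallest deg-1 vertex = 9, p_2 = 6. Add edge {6,9}. Now deg[9]=0, deg[6]=1.
Step 3: smallest deg-1 vertex = 6, p_3 = 2. Add edge {2,6}. Now deg[6]=0, deg[2]=1.
Step 4: smallest deg-1 vertex = 2, p_4 = 8. Add edge {2,8}. Now deg[2]=0, deg[8]=1.
Step 5: smallest deg-1 vertex = 8, p_5 = 4. Add edge {4,8}. Now deg[8]=0, deg[4]=1.
Step 6: smallest deg-1 vertex = 4, p_6 = 5. Add edge {4,5}. Now deg[4]=0, deg[5]=1.
Step 7: smallest deg-1 vertex = 5, p_7 = 3. Add edge {3,5}. Now deg[5]=0, deg[3]=2.
Step 8: smallest deg-1 vertex = 10, p_8 = 3. Add edge {3,10}. Now deg[10]=0, deg[3]=1.
Step 9: smallest deg-1 vertex = 3, p_9 = 1. Add edge {1,3}. Now deg[3]=0, deg[1]=1.
Final: two remaining deg-1 vertices are 1, 11. Add edge {1,11}.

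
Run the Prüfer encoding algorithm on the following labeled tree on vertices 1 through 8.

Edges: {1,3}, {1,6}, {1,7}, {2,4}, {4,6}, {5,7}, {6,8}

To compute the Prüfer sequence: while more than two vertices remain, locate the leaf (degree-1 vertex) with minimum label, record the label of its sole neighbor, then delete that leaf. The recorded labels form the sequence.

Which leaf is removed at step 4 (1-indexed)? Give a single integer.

Answer: 5

Derivation:
Step 1: current leaves = {2,3,5,8}. Remove leaf 2 (neighbor: 4).
Step 2: current leaves = {3,4,5,8}. Remove leaf 3 (neighbor: 1).
Step 3: current leaves = {4,5,8}. Remove leaf 4 (neighbor: 6).
Step 4: current leaves = {5,8}. Remove leaf 5 (neighbor: 7).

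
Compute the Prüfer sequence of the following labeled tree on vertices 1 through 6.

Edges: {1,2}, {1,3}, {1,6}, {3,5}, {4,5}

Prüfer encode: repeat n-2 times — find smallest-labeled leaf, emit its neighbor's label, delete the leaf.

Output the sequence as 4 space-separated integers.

Step 1: leaves = {2,4,6}. Remove smallest leaf 2, emit neighbor 1.
Step 2: leaves = {4,6}. Remove smallest leaf 4, emit neighbor 5.
Step 3: leaves = {5,6}. Remove smallest leaf 5, emit neighbor 3.
Step 4: leaves = {3,6}. Remove smallest leaf 3, emit neighbor 1.
Done: 2 vertices remain (1, 6). Sequence = [1 5 3 1]

Answer: 1 5 3 1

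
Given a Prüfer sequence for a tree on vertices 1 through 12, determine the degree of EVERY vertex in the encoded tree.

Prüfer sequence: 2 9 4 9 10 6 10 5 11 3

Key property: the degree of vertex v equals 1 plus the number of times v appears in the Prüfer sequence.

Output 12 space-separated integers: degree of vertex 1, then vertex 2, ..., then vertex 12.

Answer: 1 2 2 2 2 2 1 1 3 3 2 1

Derivation:
p_1 = 2: count[2] becomes 1
p_2 = 9: count[9] becomes 1
p_3 = 4: count[4] becomes 1
p_4 = 9: count[9] becomes 2
p_5 = 10: count[10] becomes 1
p_6 = 6: count[6] becomes 1
p_7 = 10: count[10] becomes 2
p_8 = 5: count[5] becomes 1
p_9 = 11: count[11] becomes 1
p_10 = 3: count[3] becomes 1
Degrees (1 + count): deg[1]=1+0=1, deg[2]=1+1=2, deg[3]=1+1=2, deg[4]=1+1=2, deg[5]=1+1=2, deg[6]=1+1=2, deg[7]=1+0=1, deg[8]=1+0=1, deg[9]=1+2=3, deg[10]=1+2=3, deg[11]=1+1=2, deg[12]=1+0=1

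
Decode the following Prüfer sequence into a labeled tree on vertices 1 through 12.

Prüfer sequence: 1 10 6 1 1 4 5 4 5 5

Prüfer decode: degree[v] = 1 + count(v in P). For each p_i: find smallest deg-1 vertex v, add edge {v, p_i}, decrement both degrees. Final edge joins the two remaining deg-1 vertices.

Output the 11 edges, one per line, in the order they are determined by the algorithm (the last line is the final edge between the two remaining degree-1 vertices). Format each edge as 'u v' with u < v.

Answer: 1 2
3 10
6 7
1 6
1 8
1 4
5 9
4 10
4 5
5 11
5 12

Derivation:
Initial degrees: {1:4, 2:1, 3:1, 4:3, 5:4, 6:2, 7:1, 8:1, 9:1, 10:2, 11:1, 12:1}
Step 1: smallest deg-1 vertex = 2, p_1 = 1. Add edge {1,2}. Now deg[2]=0, deg[1]=3.
Step 2: smallest deg-1 vertex = 3, p_2 = 10. Add edge {3,10}. Now deg[3]=0, deg[10]=1.
Step 3: smallest deg-1 vertex = 7, p_3 = 6. Add edge {6,7}. Now deg[7]=0, deg[6]=1.
Step 4: smallest deg-1 vertex = 6, p_4 = 1. Add edge {1,6}. Now deg[6]=0, deg[1]=2.
Step 5: smallest deg-1 vertex = 8, p_5 = 1. Add edge {1,8}. Now deg[8]=0, deg[1]=1.
Step 6: smallest deg-1 vertex = 1, p_6 = 4. Add edge {1,4}. Now deg[1]=0, deg[4]=2.
Step 7: smallest deg-1 vertex = 9, p_7 = 5. Add edge {5,9}. Now deg[9]=0, deg[5]=3.
Step 8: smallest deg-1 vertex = 10, p_8 = 4. Add edge {4,10}. Now deg[10]=0, deg[4]=1.
Step 9: smallest deg-1 vertex = 4, p_9 = 5. Add edge {4,5}. Now deg[4]=0, deg[5]=2.
Step 10: smallest deg-1 vertex = 11, p_10 = 5. Add edge {5,11}. Now deg[11]=0, deg[5]=1.
Final: two remaining deg-1 vertices are 5, 12. Add edge {5,12}.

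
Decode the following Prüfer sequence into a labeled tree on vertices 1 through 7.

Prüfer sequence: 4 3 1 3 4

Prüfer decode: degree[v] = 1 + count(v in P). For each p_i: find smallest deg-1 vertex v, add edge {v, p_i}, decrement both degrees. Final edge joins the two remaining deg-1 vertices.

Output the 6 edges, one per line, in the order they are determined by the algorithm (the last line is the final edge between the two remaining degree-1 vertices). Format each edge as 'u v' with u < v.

Initial degrees: {1:2, 2:1, 3:3, 4:3, 5:1, 6:1, 7:1}
Step 1: smallest deg-1 vertex = 2, p_1 = 4. Add edge {2,4}. Now deg[2]=0, deg[4]=2.
Step 2: smallest deg-1 vertex = 5, p_2 = 3. Add edge {3,5}. Now deg[5]=0, deg[3]=2.
Step 3: smallest deg-1 vertex = 6, p_3 = 1. Add edge {1,6}. Now deg[6]=0, deg[1]=1.
Step 4: smallest deg-1 vertex = 1, p_4 = 3. Add edge {1,3}. Now deg[1]=0, deg[3]=1.
Step 5: smallest deg-1 vertex = 3, p_5 = 4. Add edge {3,4}. Now deg[3]=0, deg[4]=1.
Final: two remaining deg-1 vertices are 4, 7. Add edge {4,7}.

Answer: 2 4
3 5
1 6
1 3
3 4
4 7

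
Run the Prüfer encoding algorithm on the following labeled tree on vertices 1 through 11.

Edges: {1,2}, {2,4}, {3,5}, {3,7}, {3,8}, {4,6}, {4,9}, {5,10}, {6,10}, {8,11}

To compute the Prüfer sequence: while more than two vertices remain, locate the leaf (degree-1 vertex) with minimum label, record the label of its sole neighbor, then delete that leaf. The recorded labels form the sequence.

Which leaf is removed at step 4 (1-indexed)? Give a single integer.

Step 1: current leaves = {1,7,9,11}. Remove leaf 1 (neighbor: 2).
Step 2: current leaves = {2,7,9,11}. Remove leaf 2 (neighbor: 4).
Step 3: current leaves = {7,9,11}. Remove leaf 7 (neighbor: 3).
Step 4: current leaves = {9,11}. Remove leaf 9 (neighbor: 4).

Answer: 9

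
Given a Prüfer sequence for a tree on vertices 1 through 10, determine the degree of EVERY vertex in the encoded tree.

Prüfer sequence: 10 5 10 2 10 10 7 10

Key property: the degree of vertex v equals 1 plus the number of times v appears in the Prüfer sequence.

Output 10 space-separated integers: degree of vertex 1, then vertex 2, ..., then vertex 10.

Answer: 1 2 1 1 2 1 2 1 1 6

Derivation:
p_1 = 10: count[10] becomes 1
p_2 = 5: count[5] becomes 1
p_3 = 10: count[10] becomes 2
p_4 = 2: count[2] becomes 1
p_5 = 10: count[10] becomes 3
p_6 = 10: count[10] becomes 4
p_7 = 7: count[7] becomes 1
p_8 = 10: count[10] becomes 5
Degrees (1 + count): deg[1]=1+0=1, deg[2]=1+1=2, deg[3]=1+0=1, deg[4]=1+0=1, deg[5]=1+1=2, deg[6]=1+0=1, deg[7]=1+1=2, deg[8]=1+0=1, deg[9]=1+0=1, deg[10]=1+5=6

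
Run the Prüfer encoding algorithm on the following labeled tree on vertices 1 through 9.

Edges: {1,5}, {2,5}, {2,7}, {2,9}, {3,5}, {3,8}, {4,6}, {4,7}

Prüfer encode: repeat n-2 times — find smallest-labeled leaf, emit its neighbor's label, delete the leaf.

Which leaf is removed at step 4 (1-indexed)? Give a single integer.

Step 1: current leaves = {1,6,8,9}. Remove leaf 1 (neighbor: 5).
Step 2: current leaves = {6,8,9}. Remove leaf 6 (neighbor: 4).
Step 3: current leaves = {4,8,9}. Remove leaf 4 (neighbor: 7).
Step 4: current leaves = {7,8,9}. Remove leaf 7 (neighbor: 2).

Answer: 7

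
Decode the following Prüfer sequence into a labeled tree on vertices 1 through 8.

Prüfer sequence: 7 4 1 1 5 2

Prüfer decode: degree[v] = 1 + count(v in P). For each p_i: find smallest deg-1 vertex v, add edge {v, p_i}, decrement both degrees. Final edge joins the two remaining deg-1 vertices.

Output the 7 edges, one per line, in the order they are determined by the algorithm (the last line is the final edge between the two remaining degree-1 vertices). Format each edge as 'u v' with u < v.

Answer: 3 7
4 6
1 4
1 7
1 5
2 5
2 8

Derivation:
Initial degrees: {1:3, 2:2, 3:1, 4:2, 5:2, 6:1, 7:2, 8:1}
Step 1: smallest deg-1 vertex = 3, p_1 = 7. Add edge {3,7}. Now deg[3]=0, deg[7]=1.
Step 2: smallest deg-1 vertex = 6, p_2 = 4. Add edge {4,6}. Now deg[6]=0, deg[4]=1.
Step 3: smallest deg-1 vertex = 4, p_3 = 1. Add edge {1,4}. Now deg[4]=0, deg[1]=2.
Step 4: smallest deg-1 vertex = 7, p_4 = 1. Add edge {1,7}. Now deg[7]=0, deg[1]=1.
Step 5: smallest deg-1 vertex = 1, p_5 = 5. Add edge {1,5}. Now deg[1]=0, deg[5]=1.
Step 6: smallest deg-1 vertex = 5, p_6 = 2. Add edge {2,5}. Now deg[5]=0, deg[2]=1.
Final: two remaining deg-1 vertices are 2, 8. Add edge {2,8}.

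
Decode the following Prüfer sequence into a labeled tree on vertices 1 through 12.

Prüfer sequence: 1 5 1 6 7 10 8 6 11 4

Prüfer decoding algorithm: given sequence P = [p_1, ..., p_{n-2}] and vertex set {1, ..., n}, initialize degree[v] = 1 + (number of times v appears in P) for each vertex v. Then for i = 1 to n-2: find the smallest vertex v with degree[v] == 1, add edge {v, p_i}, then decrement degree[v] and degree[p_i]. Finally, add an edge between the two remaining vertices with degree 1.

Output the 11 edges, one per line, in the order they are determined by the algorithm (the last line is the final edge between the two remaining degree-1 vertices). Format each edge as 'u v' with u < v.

Answer: 1 2
3 5
1 5
1 6
7 9
7 10
8 10
6 8
6 11
4 11
4 12

Derivation:
Initial degrees: {1:3, 2:1, 3:1, 4:2, 5:2, 6:3, 7:2, 8:2, 9:1, 10:2, 11:2, 12:1}
Step 1: smallest deg-1 vertex = 2, p_1 = 1. Add edge {1,2}. Now deg[2]=0, deg[1]=2.
Step 2: smallest deg-1 vertex = 3, p_2 = 5. Add edge {3,5}. Now deg[3]=0, deg[5]=1.
Step 3: smallest deg-1 vertex = 5, p_3 = 1. Add edge {1,5}. Now deg[5]=0, deg[1]=1.
Step 4: smallest deg-1 vertex = 1, p_4 = 6. Add edge {1,6}. Now deg[1]=0, deg[6]=2.
Step 5: smallest deg-1 vertex = 9, p_5 = 7. Add edge {7,9}. Now deg[9]=0, deg[7]=1.
Step 6: smallest deg-1 vertex = 7, p_6 = 10. Add edge {7,10}. Now deg[7]=0, deg[10]=1.
Step 7: smallest deg-1 vertex = 10, p_7 = 8. Add edge {8,10}. Now deg[10]=0, deg[8]=1.
Step 8: smallest deg-1 vertex = 8, p_8 = 6. Add edge {6,8}. Now deg[8]=0, deg[6]=1.
Step 9: smallest deg-1 vertex = 6, p_9 = 11. Add edge {6,11}. Now deg[6]=0, deg[11]=1.
Step 10: smallest deg-1 vertex = 11, p_10 = 4. Add edge {4,11}. Now deg[11]=0, deg[4]=1.
Final: two remaining deg-1 vertices are 4, 12. Add edge {4,12}.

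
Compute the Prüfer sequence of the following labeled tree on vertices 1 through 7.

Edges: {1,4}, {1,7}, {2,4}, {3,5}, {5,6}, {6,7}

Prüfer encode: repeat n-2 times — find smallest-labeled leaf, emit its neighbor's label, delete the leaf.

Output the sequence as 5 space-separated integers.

Answer: 4 5 1 7 6

Derivation:
Step 1: leaves = {2,3}. Remove smallest leaf 2, emit neighbor 4.
Step 2: leaves = {3,4}. Remove smallest leaf 3, emit neighbor 5.
Step 3: leaves = {4,5}. Remove smallest leaf 4, emit neighbor 1.
Step 4: leaves = {1,5}. Remove smallest leaf 1, emit neighbor 7.
Step 5: leaves = {5,7}. Remove smallest leaf 5, emit neighbor 6.
Done: 2 vertices remain (6, 7). Sequence = [4 5 1 7 6]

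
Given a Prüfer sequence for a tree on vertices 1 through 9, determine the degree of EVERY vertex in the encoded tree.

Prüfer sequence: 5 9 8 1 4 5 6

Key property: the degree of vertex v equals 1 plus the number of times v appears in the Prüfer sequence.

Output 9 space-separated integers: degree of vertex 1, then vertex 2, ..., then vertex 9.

Answer: 2 1 1 2 3 2 1 2 2

Derivation:
p_1 = 5: count[5] becomes 1
p_2 = 9: count[9] becomes 1
p_3 = 8: count[8] becomes 1
p_4 = 1: count[1] becomes 1
p_5 = 4: count[4] becomes 1
p_6 = 5: count[5] becomes 2
p_7 = 6: count[6] becomes 1
Degrees (1 + count): deg[1]=1+1=2, deg[2]=1+0=1, deg[3]=1+0=1, deg[4]=1+1=2, deg[5]=1+2=3, deg[6]=1+1=2, deg[7]=1+0=1, deg[8]=1+1=2, deg[9]=1+1=2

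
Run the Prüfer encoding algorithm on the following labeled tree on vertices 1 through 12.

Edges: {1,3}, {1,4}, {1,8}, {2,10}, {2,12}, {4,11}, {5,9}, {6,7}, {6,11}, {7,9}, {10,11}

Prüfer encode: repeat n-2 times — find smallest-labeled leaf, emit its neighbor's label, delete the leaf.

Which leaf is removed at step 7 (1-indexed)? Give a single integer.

Step 1: current leaves = {3,5,8,12}. Remove leaf 3 (neighbor: 1).
Step 2: current leaves = {5,8,12}. Remove leaf 5 (neighbor: 9).
Step 3: current leaves = {8,9,12}. Remove leaf 8 (neighbor: 1).
Step 4: current leaves = {1,9,12}. Remove leaf 1 (neighbor: 4).
Step 5: current leaves = {4,9,12}. Remove leaf 4 (neighbor: 11).
Step 6: current leaves = {9,12}. Remove leaf 9 (neighbor: 7).
Step 7: current leaves = {7,12}. Remove leaf 7 (neighbor: 6).

Answer: 7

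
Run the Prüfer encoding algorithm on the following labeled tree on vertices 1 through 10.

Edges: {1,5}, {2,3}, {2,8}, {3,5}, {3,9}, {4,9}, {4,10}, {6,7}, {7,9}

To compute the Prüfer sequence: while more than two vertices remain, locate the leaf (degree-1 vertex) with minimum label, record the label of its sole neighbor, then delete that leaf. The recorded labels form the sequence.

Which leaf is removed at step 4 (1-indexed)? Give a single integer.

Step 1: current leaves = {1,6,8,10}. Remove leaf 1 (neighbor: 5).
Step 2: current leaves = {5,6,8,10}. Remove leaf 5 (neighbor: 3).
Step 3: current leaves = {6,8,10}. Remove leaf 6 (neighbor: 7).
Step 4: current leaves = {7,8,10}. Remove leaf 7 (neighbor: 9).

Answer: 7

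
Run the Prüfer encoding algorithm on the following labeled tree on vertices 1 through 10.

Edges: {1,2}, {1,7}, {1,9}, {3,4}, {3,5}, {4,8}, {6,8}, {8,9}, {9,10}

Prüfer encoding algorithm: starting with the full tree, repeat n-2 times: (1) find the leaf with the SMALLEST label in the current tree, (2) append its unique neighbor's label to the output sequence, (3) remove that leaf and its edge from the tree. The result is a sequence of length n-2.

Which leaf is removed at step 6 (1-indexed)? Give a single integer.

Answer: 7

Derivation:
Step 1: current leaves = {2,5,6,7,10}. Remove leaf 2 (neighbor: 1).
Step 2: current leaves = {5,6,7,10}. Remove leaf 5 (neighbor: 3).
Step 3: current leaves = {3,6,7,10}. Remove leaf 3 (neighbor: 4).
Step 4: current leaves = {4,6,7,10}. Remove leaf 4 (neighbor: 8).
Step 5: current leaves = {6,7,10}. Remove leaf 6 (neighbor: 8).
Step 6: current leaves = {7,8,10}. Remove leaf 7 (neighbor: 1).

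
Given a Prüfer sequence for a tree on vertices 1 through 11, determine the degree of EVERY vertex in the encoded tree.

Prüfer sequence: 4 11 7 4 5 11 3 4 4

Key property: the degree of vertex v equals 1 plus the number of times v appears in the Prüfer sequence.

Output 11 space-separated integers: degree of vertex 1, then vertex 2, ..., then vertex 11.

p_1 = 4: count[4] becomes 1
p_2 = 11: count[11] becomes 1
p_3 = 7: count[7] becomes 1
p_4 = 4: count[4] becomes 2
p_5 = 5: count[5] becomes 1
p_6 = 11: count[11] becomes 2
p_7 = 3: count[3] becomes 1
p_8 = 4: count[4] becomes 3
p_9 = 4: count[4] becomes 4
Degrees (1 + count): deg[1]=1+0=1, deg[2]=1+0=1, deg[3]=1+1=2, deg[4]=1+4=5, deg[5]=1+1=2, deg[6]=1+0=1, deg[7]=1+1=2, deg[8]=1+0=1, deg[9]=1+0=1, deg[10]=1+0=1, deg[11]=1+2=3

Answer: 1 1 2 5 2 1 2 1 1 1 3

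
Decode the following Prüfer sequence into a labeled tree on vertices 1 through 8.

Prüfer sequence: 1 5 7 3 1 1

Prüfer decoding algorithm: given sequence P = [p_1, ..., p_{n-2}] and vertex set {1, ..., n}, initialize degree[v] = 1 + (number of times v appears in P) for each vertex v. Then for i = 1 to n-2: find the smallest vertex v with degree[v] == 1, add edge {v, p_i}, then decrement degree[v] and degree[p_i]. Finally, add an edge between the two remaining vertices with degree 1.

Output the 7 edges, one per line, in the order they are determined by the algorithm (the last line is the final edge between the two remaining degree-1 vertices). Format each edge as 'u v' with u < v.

Initial degrees: {1:4, 2:1, 3:2, 4:1, 5:2, 6:1, 7:2, 8:1}
Step 1: smallest deg-1 vertex = 2, p_1 = 1. Add edge {1,2}. Now deg[2]=0, deg[1]=3.
Step 2: smallest deg-1 vertex = 4, p_2 = 5. Add edge {4,5}. Now deg[4]=0, deg[5]=1.
Step 3: smallest deg-1 vertex = 5, p_3 = 7. Add edge {5,7}. Now deg[5]=0, deg[7]=1.
Step 4: smallest deg-1 vertex = 6, p_4 = 3. Add edge {3,6}. Now deg[6]=0, deg[3]=1.
Step 5: smallest deg-1 vertex = 3, p_5 = 1. Add edge {1,3}. Now deg[3]=0, deg[1]=2.
Step 6: smallest deg-1 vertex = 7, p_6 = 1. Add edge {1,7}. Now deg[7]=0, deg[1]=1.
Final: two remaining deg-1 vertices are 1, 8. Add edge {1,8}.

Answer: 1 2
4 5
5 7
3 6
1 3
1 7
1 8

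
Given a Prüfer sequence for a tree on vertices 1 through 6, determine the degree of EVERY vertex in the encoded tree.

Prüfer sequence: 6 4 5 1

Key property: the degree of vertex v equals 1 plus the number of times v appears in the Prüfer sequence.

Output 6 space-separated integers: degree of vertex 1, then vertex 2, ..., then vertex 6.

p_1 = 6: count[6] becomes 1
p_2 = 4: count[4] becomes 1
p_3 = 5: count[5] becomes 1
p_4 = 1: count[1] becomes 1
Degrees (1 + count): deg[1]=1+1=2, deg[2]=1+0=1, deg[3]=1+0=1, deg[4]=1+1=2, deg[5]=1+1=2, deg[6]=1+1=2

Answer: 2 1 1 2 2 2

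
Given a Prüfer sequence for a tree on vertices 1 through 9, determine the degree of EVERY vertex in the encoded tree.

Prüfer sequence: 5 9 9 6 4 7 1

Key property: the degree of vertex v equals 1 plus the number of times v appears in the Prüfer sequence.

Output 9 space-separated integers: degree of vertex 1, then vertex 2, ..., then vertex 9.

Answer: 2 1 1 2 2 2 2 1 3

Derivation:
p_1 = 5: count[5] becomes 1
p_2 = 9: count[9] becomes 1
p_3 = 9: count[9] becomes 2
p_4 = 6: count[6] becomes 1
p_5 = 4: count[4] becomes 1
p_6 = 7: count[7] becomes 1
p_7 = 1: count[1] becomes 1
Degrees (1 + count): deg[1]=1+1=2, deg[2]=1+0=1, deg[3]=1+0=1, deg[4]=1+1=2, deg[5]=1+1=2, deg[6]=1+1=2, deg[7]=1+1=2, deg[8]=1+0=1, deg[9]=1+2=3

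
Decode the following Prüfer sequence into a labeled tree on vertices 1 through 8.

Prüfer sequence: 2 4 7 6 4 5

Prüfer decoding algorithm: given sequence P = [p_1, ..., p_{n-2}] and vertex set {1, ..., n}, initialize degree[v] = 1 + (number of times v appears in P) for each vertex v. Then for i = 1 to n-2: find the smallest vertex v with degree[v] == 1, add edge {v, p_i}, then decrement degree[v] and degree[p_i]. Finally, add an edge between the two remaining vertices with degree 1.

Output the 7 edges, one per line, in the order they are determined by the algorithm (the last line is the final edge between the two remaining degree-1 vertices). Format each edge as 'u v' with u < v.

Answer: 1 2
2 4
3 7
6 7
4 6
4 5
5 8

Derivation:
Initial degrees: {1:1, 2:2, 3:1, 4:3, 5:2, 6:2, 7:2, 8:1}
Step 1: smallest deg-1 vertex = 1, p_1 = 2. Add edge {1,2}. Now deg[1]=0, deg[2]=1.
Step 2: smallest deg-1 vertex = 2, p_2 = 4. Add edge {2,4}. Now deg[2]=0, deg[4]=2.
Step 3: smallest deg-1 vertex = 3, p_3 = 7. Add edge {3,7}. Now deg[3]=0, deg[7]=1.
Step 4: smallest deg-1 vertex = 7, p_4 = 6. Add edge {6,7}. Now deg[7]=0, deg[6]=1.
Step 5: smallest deg-1 vertex = 6, p_5 = 4. Add edge {4,6}. Now deg[6]=0, deg[4]=1.
Step 6: smallest deg-1 vertex = 4, p_6 = 5. Add edge {4,5}. Now deg[4]=0, deg[5]=1.
Final: two remaining deg-1 vertices are 5, 8. Add edge {5,8}.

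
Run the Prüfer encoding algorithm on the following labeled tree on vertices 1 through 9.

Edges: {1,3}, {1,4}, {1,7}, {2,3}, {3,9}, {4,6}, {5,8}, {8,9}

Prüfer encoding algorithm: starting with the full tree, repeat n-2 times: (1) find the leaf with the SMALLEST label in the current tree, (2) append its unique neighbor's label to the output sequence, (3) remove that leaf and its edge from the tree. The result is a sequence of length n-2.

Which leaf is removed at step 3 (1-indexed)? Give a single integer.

Step 1: current leaves = {2,5,6,7}. Remove leaf 2 (neighbor: 3).
Step 2: current leaves = {5,6,7}. Remove leaf 5 (neighbor: 8).
Step 3: current leaves = {6,7,8}. Remove leaf 6 (neighbor: 4).

Answer: 6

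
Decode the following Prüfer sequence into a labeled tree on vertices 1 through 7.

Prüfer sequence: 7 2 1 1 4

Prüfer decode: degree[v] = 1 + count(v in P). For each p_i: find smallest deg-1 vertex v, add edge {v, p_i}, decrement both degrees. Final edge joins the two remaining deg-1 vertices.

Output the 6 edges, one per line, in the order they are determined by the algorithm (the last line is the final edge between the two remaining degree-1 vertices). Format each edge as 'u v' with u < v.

Initial degrees: {1:3, 2:2, 3:1, 4:2, 5:1, 6:1, 7:2}
Step 1: smallest deg-1 vertex = 3, p_1 = 7. Add edge {3,7}. Now deg[3]=0, deg[7]=1.
Step 2: smallest deg-1 vertex = 5, p_2 = 2. Add edge {2,5}. Now deg[5]=0, deg[2]=1.
Step 3: smallest deg-1 vertex = 2, p_3 = 1. Add edge {1,2}. Now deg[2]=0, deg[1]=2.
Step 4: smallest deg-1 vertex = 6, p_4 = 1. Add edge {1,6}. Now deg[6]=0, deg[1]=1.
Step 5: smallest deg-1 vertex = 1, p_5 = 4. Add edge {1,4}. Now deg[1]=0, deg[4]=1.
Final: two remaining deg-1 vertices are 4, 7. Add edge {4,7}.

Answer: 3 7
2 5
1 2
1 6
1 4
4 7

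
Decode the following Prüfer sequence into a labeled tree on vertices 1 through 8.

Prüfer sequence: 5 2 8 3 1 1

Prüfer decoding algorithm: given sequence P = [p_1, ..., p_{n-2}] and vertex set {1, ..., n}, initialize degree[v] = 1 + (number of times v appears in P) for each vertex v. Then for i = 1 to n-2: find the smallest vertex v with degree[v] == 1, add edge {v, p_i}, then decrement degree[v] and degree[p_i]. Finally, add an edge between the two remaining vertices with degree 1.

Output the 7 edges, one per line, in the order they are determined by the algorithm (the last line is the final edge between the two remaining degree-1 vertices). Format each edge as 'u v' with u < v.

Initial degrees: {1:3, 2:2, 3:2, 4:1, 5:2, 6:1, 7:1, 8:2}
Step 1: smallest deg-1 vertex = 4, p_1 = 5. Add edge {4,5}. Now deg[4]=0, deg[5]=1.
Step 2: smallest deg-1 vertex = 5, p_2 = 2. Add edge {2,5}. Now deg[5]=0, deg[2]=1.
Step 3: smallest deg-1 vertex = 2, p_3 = 8. Add edge {2,8}. Now deg[2]=0, deg[8]=1.
Step 4: smallest deg-1 vertex = 6, p_4 = 3. Add edge {3,6}. Now deg[6]=0, deg[3]=1.
Step 5: smallest deg-1 vertex = 3, p_5 = 1. Add edge {1,3}. Now deg[3]=0, deg[1]=2.
Step 6: smallest deg-1 vertex = 7, p_6 = 1. Add edge {1,7}. Now deg[7]=0, deg[1]=1.
Final: two remaining deg-1 vertices are 1, 8. Add edge {1,8}.

Answer: 4 5
2 5
2 8
3 6
1 3
1 7
1 8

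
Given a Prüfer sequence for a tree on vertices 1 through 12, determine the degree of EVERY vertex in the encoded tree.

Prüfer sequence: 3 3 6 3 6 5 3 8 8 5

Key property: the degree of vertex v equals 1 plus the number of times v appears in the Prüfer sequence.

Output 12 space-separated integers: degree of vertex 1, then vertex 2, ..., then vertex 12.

p_1 = 3: count[3] becomes 1
p_2 = 3: count[3] becomes 2
p_3 = 6: count[6] becomes 1
p_4 = 3: count[3] becomes 3
p_5 = 6: count[6] becomes 2
p_6 = 5: count[5] becomes 1
p_7 = 3: count[3] becomes 4
p_8 = 8: count[8] becomes 1
p_9 = 8: count[8] becomes 2
p_10 = 5: count[5] becomes 2
Degrees (1 + count): deg[1]=1+0=1, deg[2]=1+0=1, deg[3]=1+4=5, deg[4]=1+0=1, deg[5]=1+2=3, deg[6]=1+2=3, deg[7]=1+0=1, deg[8]=1+2=3, deg[9]=1+0=1, deg[10]=1+0=1, deg[11]=1+0=1, deg[12]=1+0=1

Answer: 1 1 5 1 3 3 1 3 1 1 1 1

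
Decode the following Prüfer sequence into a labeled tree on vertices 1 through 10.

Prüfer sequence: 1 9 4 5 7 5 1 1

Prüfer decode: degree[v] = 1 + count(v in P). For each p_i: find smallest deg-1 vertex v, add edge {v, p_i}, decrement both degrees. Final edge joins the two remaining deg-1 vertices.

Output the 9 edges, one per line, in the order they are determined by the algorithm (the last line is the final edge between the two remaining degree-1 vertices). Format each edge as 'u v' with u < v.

Answer: 1 2
3 9
4 6
4 5
7 8
5 7
1 5
1 9
1 10

Derivation:
Initial degrees: {1:4, 2:1, 3:1, 4:2, 5:3, 6:1, 7:2, 8:1, 9:2, 10:1}
Step 1: smallest deg-1 vertex = 2, p_1 = 1. Add edge {1,2}. Now deg[2]=0, deg[1]=3.
Step 2: smallest deg-1 vertex = 3, p_2 = 9. Add edge {3,9}. Now deg[3]=0, deg[9]=1.
Step 3: smallest deg-1 vertex = 6, p_3 = 4. Add edge {4,6}. Now deg[6]=0, deg[4]=1.
Step 4: smallest deg-1 vertex = 4, p_4 = 5. Add edge {4,5}. Now deg[4]=0, deg[5]=2.
Step 5: smallest deg-1 vertex = 8, p_5 = 7. Add edge {7,8}. Now deg[8]=0, deg[7]=1.
Step 6: smallest deg-1 vertex = 7, p_6 = 5. Add edge {5,7}. Now deg[7]=0, deg[5]=1.
Step 7: smallest deg-1 vertex = 5, p_7 = 1. Add edge {1,5}. Now deg[5]=0, deg[1]=2.
Step 8: smallest deg-1 vertex = 9, p_8 = 1. Add edge {1,9}. Now deg[9]=0, deg[1]=1.
Final: two remaining deg-1 vertices are 1, 10. Add edge {1,10}.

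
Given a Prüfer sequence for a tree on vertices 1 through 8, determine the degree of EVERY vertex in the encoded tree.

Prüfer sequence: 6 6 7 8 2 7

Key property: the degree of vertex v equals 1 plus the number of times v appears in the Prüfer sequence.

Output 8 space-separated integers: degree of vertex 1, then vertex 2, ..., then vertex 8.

Answer: 1 2 1 1 1 3 3 2

Derivation:
p_1 = 6: count[6] becomes 1
p_2 = 6: count[6] becomes 2
p_3 = 7: count[7] becomes 1
p_4 = 8: count[8] becomes 1
p_5 = 2: count[2] becomes 1
p_6 = 7: count[7] becomes 2
Degrees (1 + count): deg[1]=1+0=1, deg[2]=1+1=2, deg[3]=1+0=1, deg[4]=1+0=1, deg[5]=1+0=1, deg[6]=1+2=3, deg[7]=1+2=3, deg[8]=1+1=2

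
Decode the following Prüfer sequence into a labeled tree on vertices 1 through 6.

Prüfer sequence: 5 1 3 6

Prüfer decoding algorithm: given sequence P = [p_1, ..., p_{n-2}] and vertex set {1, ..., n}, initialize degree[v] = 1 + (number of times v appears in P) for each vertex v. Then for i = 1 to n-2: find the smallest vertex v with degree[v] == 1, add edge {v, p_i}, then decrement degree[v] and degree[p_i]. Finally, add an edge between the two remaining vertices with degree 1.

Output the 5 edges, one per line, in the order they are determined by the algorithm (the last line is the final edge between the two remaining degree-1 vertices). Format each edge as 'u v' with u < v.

Initial degrees: {1:2, 2:1, 3:2, 4:1, 5:2, 6:2}
Step 1: smallest deg-1 vertex = 2, p_1 = 5. Add edge {2,5}. Now deg[2]=0, deg[5]=1.
Step 2: smallest deg-1 vertex = 4, p_2 = 1. Add edge {1,4}. Now deg[4]=0, deg[1]=1.
Step 3: smallest deg-1 vertex = 1, p_3 = 3. Add edge {1,3}. Now deg[1]=0, deg[3]=1.
Step 4: smallest deg-1 vertex = 3, p_4 = 6. Add edge {3,6}. Now deg[3]=0, deg[6]=1.
Final: two remaining deg-1 vertices are 5, 6. Add edge {5,6}.

Answer: 2 5
1 4
1 3
3 6
5 6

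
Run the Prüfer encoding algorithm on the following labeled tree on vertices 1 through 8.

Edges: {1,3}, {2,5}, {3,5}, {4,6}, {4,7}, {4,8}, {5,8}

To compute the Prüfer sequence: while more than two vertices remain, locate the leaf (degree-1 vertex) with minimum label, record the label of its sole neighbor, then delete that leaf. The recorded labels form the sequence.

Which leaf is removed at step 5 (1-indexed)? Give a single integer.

Answer: 6

Derivation:
Step 1: current leaves = {1,2,6,7}. Remove leaf 1 (neighbor: 3).
Step 2: current leaves = {2,3,6,7}. Remove leaf 2 (neighbor: 5).
Step 3: current leaves = {3,6,7}. Remove leaf 3 (neighbor: 5).
Step 4: current leaves = {5,6,7}. Remove leaf 5 (neighbor: 8).
Step 5: current leaves = {6,7,8}. Remove leaf 6 (neighbor: 4).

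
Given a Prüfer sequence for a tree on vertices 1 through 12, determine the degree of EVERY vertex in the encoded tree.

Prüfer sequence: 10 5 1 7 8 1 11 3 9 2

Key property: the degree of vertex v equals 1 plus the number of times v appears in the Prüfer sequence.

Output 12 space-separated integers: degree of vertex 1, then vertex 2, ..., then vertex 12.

p_1 = 10: count[10] becomes 1
p_2 = 5: count[5] becomes 1
p_3 = 1: count[1] becomes 1
p_4 = 7: count[7] becomes 1
p_5 = 8: count[8] becomes 1
p_6 = 1: count[1] becomes 2
p_7 = 11: count[11] becomes 1
p_8 = 3: count[3] becomes 1
p_9 = 9: count[9] becomes 1
p_10 = 2: count[2] becomes 1
Degrees (1 + count): deg[1]=1+2=3, deg[2]=1+1=2, deg[3]=1+1=2, deg[4]=1+0=1, deg[5]=1+1=2, deg[6]=1+0=1, deg[7]=1+1=2, deg[8]=1+1=2, deg[9]=1+1=2, deg[10]=1+1=2, deg[11]=1+1=2, deg[12]=1+0=1

Answer: 3 2 2 1 2 1 2 2 2 2 2 1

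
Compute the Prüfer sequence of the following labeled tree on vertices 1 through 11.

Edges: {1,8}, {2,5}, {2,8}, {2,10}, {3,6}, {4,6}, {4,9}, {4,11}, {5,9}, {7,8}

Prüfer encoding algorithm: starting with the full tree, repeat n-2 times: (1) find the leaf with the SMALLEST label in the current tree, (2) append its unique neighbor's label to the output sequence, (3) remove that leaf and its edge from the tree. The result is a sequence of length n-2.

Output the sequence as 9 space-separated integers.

Answer: 8 6 4 8 2 2 5 9 4

Derivation:
Step 1: leaves = {1,3,7,10,11}. Remove smallest leaf 1, emit neighbor 8.
Step 2: leaves = {3,7,10,11}. Remove smallest leaf 3, emit neighbor 6.
Step 3: leaves = {6,7,10,11}. Remove smallest leaf 6, emit neighbor 4.
Step 4: leaves = {7,10,11}. Remove smallest leaf 7, emit neighbor 8.
Step 5: leaves = {8,10,11}. Remove smallest leaf 8, emit neighbor 2.
Step 6: leaves = {10,11}. Remove smallest leaf 10, emit neighbor 2.
Step 7: leaves = {2,11}. Remove smallest leaf 2, emit neighbor 5.
Step 8: leaves = {5,11}. Remove smallest leaf 5, emit neighbor 9.
Step 9: leaves = {9,11}. Remove smallest leaf 9, emit neighbor 4.
Done: 2 vertices remain (4, 11). Sequence = [8 6 4 8 2 2 5 9 4]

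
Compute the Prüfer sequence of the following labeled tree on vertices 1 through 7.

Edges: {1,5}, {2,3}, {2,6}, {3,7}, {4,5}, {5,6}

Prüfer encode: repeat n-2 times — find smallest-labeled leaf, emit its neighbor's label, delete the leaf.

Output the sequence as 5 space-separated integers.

Step 1: leaves = {1,4,7}. Remove smallest leaf 1, emit neighbor 5.
Step 2: leaves = {4,7}. Remove smallest leaf 4, emit neighbor 5.
Step 3: leaves = {5,7}. Remove smallest leaf 5, emit neighbor 6.
Step 4: leaves = {6,7}. Remove smallest leaf 6, emit neighbor 2.
Step 5: leaves = {2,7}. Remove smallest leaf 2, emit neighbor 3.
Done: 2 vertices remain (3, 7). Sequence = [5 5 6 2 3]

Answer: 5 5 6 2 3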